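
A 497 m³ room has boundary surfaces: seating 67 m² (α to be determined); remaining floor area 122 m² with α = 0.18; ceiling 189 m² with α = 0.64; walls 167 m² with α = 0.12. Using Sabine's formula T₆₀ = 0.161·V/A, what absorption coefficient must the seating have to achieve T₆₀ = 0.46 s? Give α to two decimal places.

0.16

Required total absorption A = 0.161·497/0.46 = 173.95 m².
Absorption from the other surfaces = 122·0.18 + 189·0.64 + 167·0.12 = 162.96 m², so the seating must supply 10.99 m² over 67 m².
α = 10.99/67 = 0.164.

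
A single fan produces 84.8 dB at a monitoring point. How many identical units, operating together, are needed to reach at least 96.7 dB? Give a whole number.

16

The shortfall is 96.7 − 84.8 = 11.9 dB, and N units add 10·log₁₀ N, so need 10·log₁₀ N ≥ 11.9.
N ≥ 10^(11.9/10) = 15.488, so N = 16.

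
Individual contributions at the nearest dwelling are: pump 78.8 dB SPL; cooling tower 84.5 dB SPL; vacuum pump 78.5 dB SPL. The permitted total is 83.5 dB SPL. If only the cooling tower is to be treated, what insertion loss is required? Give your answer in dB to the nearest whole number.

6 dB

Fixed contribution from the other sources: Σ 10^(L/10) = 10^(78.8/10) + 10^(78.5/10) = 1.467e+08 (81.66 dB SPL).
The limit corresponds to 10^(83.5/10) = 2.239e+08; subtracting the fixed part leaves 7.722e+07 for the cooling tower, i.e. 78.88 dB SPL.
So the cooling tower must be reduced from 84.5 to 78.88 dB SPL: IL = 5.62 dB.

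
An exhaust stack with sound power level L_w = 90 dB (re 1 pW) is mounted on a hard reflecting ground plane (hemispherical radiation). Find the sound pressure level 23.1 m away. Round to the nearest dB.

55 dB

The power spreads over a hemisphere of area 2π·r², so L_p = L_w − 10·log₁₀(2π·r²).
2π·r² = 3353 m², 10·log₁₀ of that is 35.254 dB.
L_p = 90 − 35.254 = 54.75 dB.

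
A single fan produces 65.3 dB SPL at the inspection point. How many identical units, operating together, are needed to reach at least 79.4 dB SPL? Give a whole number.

26

Need L₁ + 10·log₁₀ N ≥ 79.4, i.e. log₁₀ N ≥ 1.41.
N ≥ 10^(14.1/10) = 25.704, so N = 26.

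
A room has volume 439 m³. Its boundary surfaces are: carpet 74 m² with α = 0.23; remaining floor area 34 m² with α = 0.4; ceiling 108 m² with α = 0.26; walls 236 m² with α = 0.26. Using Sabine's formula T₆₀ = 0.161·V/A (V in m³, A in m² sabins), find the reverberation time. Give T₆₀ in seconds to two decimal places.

0.59 s

Summing Sᵢαᵢ: 74·0.23 + 34·0.4 + 108·0.26 + 236·0.26 = 120.06 m².
T₆₀ = 0.161 × 439 / 120.06 = 0.589 s.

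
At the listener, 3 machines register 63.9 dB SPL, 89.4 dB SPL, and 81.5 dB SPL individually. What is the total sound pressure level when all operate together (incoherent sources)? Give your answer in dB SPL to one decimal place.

90.1 dB SPL

For uncorrelated sources the intensities add, so convert each level to linear form, sum, and take 10·log₁₀ of the total.
Σ 10^(L/10) = 10^(63.9/10) + 10^(89.4/10) + 10^(81.5/10) = 1.015e+09.
L_total = 10·log₁₀(1.015e+09) = 90.06 dB SPL.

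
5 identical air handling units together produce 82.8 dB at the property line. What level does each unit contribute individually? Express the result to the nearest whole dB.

For N identical incoherent sources L_total = L₁ + 10·log₁₀ N, so L₁ = 82.8 − 10·log₁₀(5) = 82.8 − 6.990.

76 dB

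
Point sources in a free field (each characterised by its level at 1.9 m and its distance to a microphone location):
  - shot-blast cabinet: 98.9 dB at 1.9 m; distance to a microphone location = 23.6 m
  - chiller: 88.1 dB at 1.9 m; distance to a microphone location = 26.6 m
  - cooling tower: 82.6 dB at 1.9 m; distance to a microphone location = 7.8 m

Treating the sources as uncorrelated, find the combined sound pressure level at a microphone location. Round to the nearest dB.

78 dB

First find each source's level at the receiver (point-source: −20·log₁₀(r/r_ref)), then combine on an intensity basis.
shot-blast cabinet: 98.9 − 20·log₁₀(23.6/1.9) = 98.9 − 21.88 = 77.02 dB.
chiller: 88.1 − 20·log₁₀(26.6/1.9) = 88.1 − 22.92 = 65.18 dB.
cooling tower: 82.6 − 20·log₁₀(7.8/1.9) = 82.6 − 12.27 = 70.33 dB.
Σ 10^(L/10) = 6.440e+07 → L_total = 10·log₁₀(6.440e+07) = 78.09 dB.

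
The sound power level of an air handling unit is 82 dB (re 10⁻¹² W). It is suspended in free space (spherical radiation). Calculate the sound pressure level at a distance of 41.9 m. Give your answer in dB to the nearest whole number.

39 dB

The power spreads over a sphere of area 4π·r², so L_p = L_w − 10·log₁₀(4π·r²).
4π·r² = 2.206e+04 m², 10·log₁₀ of that is 43.436 dB.
L_p = 82 − 43.436 = 38.56 dB.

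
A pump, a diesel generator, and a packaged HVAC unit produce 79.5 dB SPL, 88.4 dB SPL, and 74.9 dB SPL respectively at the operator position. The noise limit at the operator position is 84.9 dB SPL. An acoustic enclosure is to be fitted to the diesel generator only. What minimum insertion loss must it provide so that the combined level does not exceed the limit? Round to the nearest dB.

Fixed contribution from the other sources: Σ 10^(L/10) = 10^(79.5/10) + 10^(74.9/10) = 1.200e+08 (80.79 dB SPL).
To meet 84.9 dB SPL overall, the treated diesel generator may contribute at most 10^(84.9/10) − 1.200e+08 = 1.890e+08, i.e. 82.76 dB SPL.
So the diesel generator must be reduced from 88.4 to 82.76 dB SPL: IL = 5.64 dB.

6 dB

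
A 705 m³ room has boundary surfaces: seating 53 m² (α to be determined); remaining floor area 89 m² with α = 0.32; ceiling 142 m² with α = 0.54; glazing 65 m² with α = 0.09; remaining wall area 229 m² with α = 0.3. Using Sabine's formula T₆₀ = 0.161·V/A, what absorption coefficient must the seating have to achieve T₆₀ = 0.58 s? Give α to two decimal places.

0.30

Required total absorption A = 0.161·705/0.58 = 195.70 m².
Absorption from the other surfaces = 89·0.32 + 142·0.54 + 65·0.09 + 229·0.3 = 179.71 m², so the seating must supply 15.99 m² over 53 m².
α = 15.99/53 = 0.302.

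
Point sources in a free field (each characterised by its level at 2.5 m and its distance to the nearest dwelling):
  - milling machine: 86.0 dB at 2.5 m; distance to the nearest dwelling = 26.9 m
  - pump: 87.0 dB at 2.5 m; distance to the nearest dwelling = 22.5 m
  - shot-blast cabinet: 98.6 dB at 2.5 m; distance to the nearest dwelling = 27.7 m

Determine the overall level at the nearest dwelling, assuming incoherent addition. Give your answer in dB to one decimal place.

Apply inverse-square spreading to bring every level to the receiver, then sum 10^(L/10).
milling machine: 86.0 − 20·log₁₀(26.9/2.5) = 86.0 − 20.64 = 65.36 dB.
pump: 87.0 − 20·log₁₀(22.5/2.5) = 87.0 − 19.08 = 67.92 dB.
shot-blast cabinet: 98.6 − 20·log₁₀(27.7/2.5) = 98.6 − 20.89 = 77.71 dB.
Σ 10^(L/10) = 6.864e+07 → L_total = 10·log₁₀(6.864e+07) = 78.37 dB.

78.4 dB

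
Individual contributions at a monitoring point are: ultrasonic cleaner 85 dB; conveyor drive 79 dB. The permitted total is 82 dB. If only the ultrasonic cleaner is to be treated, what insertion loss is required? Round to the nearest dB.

6 dB

Everything except the ultrasonic cleaner sums to 10^(79/10) = 7.943e+07 in linear terms, 79.00 dB.
The limit corresponds to 10^(82/10) = 1.585e+08; subtracting the fixed part leaves 7.906e+07 for the ultrasonic cleaner, i.e. 78.98 dB.
Required insertion loss = 85 − 78.98 = 6.02 dB.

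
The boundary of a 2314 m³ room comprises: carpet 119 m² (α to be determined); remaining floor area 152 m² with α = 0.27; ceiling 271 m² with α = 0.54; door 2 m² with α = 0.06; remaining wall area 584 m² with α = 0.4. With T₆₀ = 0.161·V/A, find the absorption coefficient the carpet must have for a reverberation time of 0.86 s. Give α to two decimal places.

From T₆₀ = 0.161·V/A, the target T₆₀ = 0.86 s needs A = 0.161·2314/0.86 = 433.20 m².
Absorption from the other surfaces = 152·0.27 + 271·0.54 + 2·0.06 + 584·0.4 = 421.10 m², so the carpet must supply 12.10 m² over 119 m².
α = 12.10/119 = 0.102.

0.10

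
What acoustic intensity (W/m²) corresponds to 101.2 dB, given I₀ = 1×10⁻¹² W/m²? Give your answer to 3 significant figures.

L = 10·log₁₀(I/I₀) ⇒ I = I₀·10^(L/10) = 10⁻¹² × 10^10.12.

0.0132 W/m²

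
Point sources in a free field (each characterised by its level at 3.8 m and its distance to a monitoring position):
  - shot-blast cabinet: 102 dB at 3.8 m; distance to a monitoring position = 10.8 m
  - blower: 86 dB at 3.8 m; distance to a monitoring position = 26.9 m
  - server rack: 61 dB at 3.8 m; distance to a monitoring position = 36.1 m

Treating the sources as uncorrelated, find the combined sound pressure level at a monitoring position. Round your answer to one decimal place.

Propagate each source to the receiver with L = L_ref − 20·log₁₀(r/r_ref), then add intensities.
shot-blast cabinet: 102 − 20·log₁₀(10.8/3.8) = 102 − 9.07 = 92.93 dB.
blower: 86 − 20·log₁₀(26.9/3.8) = 86 − 17.00 = 69.00 dB.
server rack: 61 − 20·log₁₀(36.1/3.8) = 61 − 19.55 = 41.45 dB.
Σ 10^(L/10) = 1.970e+09 → L_total = 10·log₁₀(1.970e+09) = 92.94 dB.

92.9 dB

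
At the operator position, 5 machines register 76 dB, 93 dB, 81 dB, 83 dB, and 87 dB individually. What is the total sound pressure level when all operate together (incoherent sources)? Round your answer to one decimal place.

94.6 dB

Incoherent sources combine by intensity addition: L_total = 10·log₁₀(Σ 10^(L_i/10)).
Σ 10^(L/10) = 10^(76/10) + 10^(93/10) + 10^(81/10) + 10^(83/10) + 10^(87/10) = 2.862e+09.
L_total = 10·log₁₀(2.862e+09) = 94.57 dB.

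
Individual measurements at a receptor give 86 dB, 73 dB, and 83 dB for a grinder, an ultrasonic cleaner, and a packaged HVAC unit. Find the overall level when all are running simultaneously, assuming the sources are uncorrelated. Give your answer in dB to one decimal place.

87.9 dB

Incoherent sources combine by intensity addition: L_total = 10·log₁₀(Σ 10^(L_i/10)).
Σ 10^(L/10) = 10^(86/10) + 10^(73/10) + 10^(83/10) = 6.176e+08.
L_total = 10·log₁₀(6.176e+08) = 87.91 dB.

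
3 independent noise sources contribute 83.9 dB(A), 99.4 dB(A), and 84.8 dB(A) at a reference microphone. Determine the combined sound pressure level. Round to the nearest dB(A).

For uncorrelated sources the intensities add, so convert each level to linear form, sum, and take 10·log₁₀ of the total.
Σ 10^(L/10) = 10^(83.9/10) + 10^(99.4/10) + 10^(84.8/10) = 9.257e+09.
L_total = 10·log₁₀(9.257e+09) = 99.66 dB(A).

100 dB(A)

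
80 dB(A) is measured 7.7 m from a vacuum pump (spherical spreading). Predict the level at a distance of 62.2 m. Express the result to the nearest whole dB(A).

62 dB(A)

For a point source, L₂ = L₁ − 20·log₁₀(r₂/r₁).
L₂ = 80 − 20·log₁₀(62.2/7.7) = 80 − 18.146 = 61.85 dB(A).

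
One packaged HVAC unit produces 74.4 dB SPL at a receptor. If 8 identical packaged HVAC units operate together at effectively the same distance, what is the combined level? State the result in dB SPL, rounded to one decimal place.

N identical incoherent sources raise the level by 10·log₁₀ N.
L_total = 74.4 + 10·log₁₀(8) = 74.4 + 9.031 = 83.43 dB SPL.

83.4 dB SPL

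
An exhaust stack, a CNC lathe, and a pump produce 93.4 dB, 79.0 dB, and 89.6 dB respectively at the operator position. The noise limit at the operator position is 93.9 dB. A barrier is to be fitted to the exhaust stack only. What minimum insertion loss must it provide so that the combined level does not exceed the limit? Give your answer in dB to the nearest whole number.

The untreated sources together contribute 10^(79.0/10) + 10^(89.6/10) = 9.914e+08, i.e. 89.96 dB.
To meet 93.9 dB overall, the treated exhaust stack may contribute at most 10^(93.9/10) − 9.914e+08 = 1.463e+09, i.e. 91.65 dB.
Required insertion loss = 93.4 − 91.65 = 1.75 dB.

2 dB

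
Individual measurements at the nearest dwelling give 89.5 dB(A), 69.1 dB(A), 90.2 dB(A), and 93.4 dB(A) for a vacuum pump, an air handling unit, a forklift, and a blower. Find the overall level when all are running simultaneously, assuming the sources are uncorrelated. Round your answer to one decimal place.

Incoherent sources combine by intensity addition: L_total = 10·log₁₀(Σ 10^(L_i/10)).
Σ 10^(L/10) = 10^(89.5/10) + 10^(69.1/10) + 10^(90.2/10) + 10^(93.4/10) = 4.134e+09.
L_total = 10·log₁₀(4.134e+09) = 96.16 dB(A).

96.2 dB(A)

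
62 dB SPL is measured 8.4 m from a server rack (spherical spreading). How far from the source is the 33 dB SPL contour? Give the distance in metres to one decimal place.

236.7 m

For a point source L₁ − L₂ = 20·log₁₀(r₂/r₁), so r₂ = r₁·10^((L₁−L₂)/20).
r₂ = 8.4·10^((62−33)/20) = 8.4·10^(29.0/20) = 236.74 m.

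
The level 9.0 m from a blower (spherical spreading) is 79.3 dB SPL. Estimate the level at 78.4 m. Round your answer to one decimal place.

Point-source attenuation: ΔL = 20·log₁₀(r₂/r₁) = 20·log₁₀(78.4/9.0) = 18.801 dB.
L₂ = 79.3 − 20·log₁₀(78.4/9.0) = 79.3 − 18.801 = 60.50 dB SPL.

60.5 dB SPL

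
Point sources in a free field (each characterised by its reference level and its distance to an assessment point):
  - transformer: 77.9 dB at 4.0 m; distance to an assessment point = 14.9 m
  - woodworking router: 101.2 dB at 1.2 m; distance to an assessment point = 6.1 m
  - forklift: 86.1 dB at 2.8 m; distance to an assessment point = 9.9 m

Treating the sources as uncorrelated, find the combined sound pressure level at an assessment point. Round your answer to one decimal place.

87.4 dB

Propagate each source to the receiver with L = L_ref − 20·log₁₀(r/r_ref), then add intensities.
transformer: 77.9 − 20·log₁₀(14.9/4.0) = 77.9 − 11.42 = 66.48 dB.
woodworking router: 101.2 − 20·log₁₀(6.1/1.2) = 101.2 − 14.12 = 87.08 dB.
forklift: 86.1 − 20·log₁₀(9.9/2.8) = 86.1 − 10.97 = 75.13 dB.
Σ 10^(L/10) = 5.472e+08 → L_total = 10·log₁₀(5.472e+08) = 87.38 dB.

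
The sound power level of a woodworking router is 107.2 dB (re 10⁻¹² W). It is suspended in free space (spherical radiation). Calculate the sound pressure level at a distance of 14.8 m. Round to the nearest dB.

The power spreads over a sphere of area 4π·r², so L_p = L_w − 10·log₁₀(4π·r²).
4π·r² = 2753 m², 10·log₁₀ of that is 34.397 dB.
L_p = 107.2 − 34.397 = 72.80 dB.

73 dB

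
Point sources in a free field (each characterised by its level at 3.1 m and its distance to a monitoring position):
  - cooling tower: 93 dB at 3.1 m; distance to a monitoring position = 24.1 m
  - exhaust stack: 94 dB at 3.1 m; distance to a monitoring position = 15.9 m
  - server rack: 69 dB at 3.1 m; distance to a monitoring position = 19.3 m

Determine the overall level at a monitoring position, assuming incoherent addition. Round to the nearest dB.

81 dB

Apply inverse-square spreading to bring every level to the receiver, then sum 10^(L/10).
cooling tower: 93 − 20·log₁₀(24.1/3.1) = 93 − 17.81 = 75.19 dB.
exhaust stack: 94 − 20·log₁₀(15.9/3.1) = 94 − 14.20 = 79.80 dB.
server rack: 69 − 20·log₁₀(19.3/3.1) = 69 − 15.88 = 53.12 dB.
Σ 10^(L/10) = 1.287e+08 → L_total = 10·log₁₀(1.287e+08) = 81.10 dB.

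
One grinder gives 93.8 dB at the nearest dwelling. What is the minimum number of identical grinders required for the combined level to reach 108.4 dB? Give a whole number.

The shortfall is 108.4 − 93.8 = 14.6 dB, and N units add 10·log₁₀ N, so need 10·log₁₀ N ≥ 14.6.
N ≥ 10^(14.6/10) = 28.840, so N = 29.

29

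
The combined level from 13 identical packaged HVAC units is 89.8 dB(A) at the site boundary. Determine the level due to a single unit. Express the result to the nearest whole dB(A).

For N identical incoherent sources L_total = L₁ + 10·log₁₀ N, so L₁ = 89.8 − 10·log₁₀(13) = 89.8 − 11.139.

79 dB(A)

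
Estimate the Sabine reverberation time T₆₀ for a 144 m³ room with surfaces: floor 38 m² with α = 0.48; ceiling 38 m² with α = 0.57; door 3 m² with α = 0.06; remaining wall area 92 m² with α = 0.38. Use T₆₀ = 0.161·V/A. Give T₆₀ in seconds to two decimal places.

Total absorption A = 38·0.48 + 38·0.57 + 3·0.06 + 92·0.38 = 75.04 m² sabins.
T₆₀ = 0.161·V/A = 0.161·144/75.04 = 0.309 s.

0.31 s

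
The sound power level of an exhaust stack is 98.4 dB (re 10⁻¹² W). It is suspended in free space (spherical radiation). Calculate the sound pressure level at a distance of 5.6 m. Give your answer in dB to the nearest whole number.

72 dB

The power spreads over a sphere of area 4π·r², so L_p = L_w − 10·log₁₀(4π·r²).
4π·r² = 394.1 m², 10·log₁₀ of that is 25.956 dB.
L_p = 98.4 − 25.956 = 72.44 dB.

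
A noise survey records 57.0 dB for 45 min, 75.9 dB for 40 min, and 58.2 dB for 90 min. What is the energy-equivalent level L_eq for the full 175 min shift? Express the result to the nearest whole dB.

Weight each interval's intensity by its duration and average over T = 175 min:
Σ tᵢ·10^(Lᵢ/10) = 45·10^(57.0/10) + 40·10^(75.9/10) + 90·10^(58.2/10) = 1.638e+09.
L_eq = 10·log₁₀(1.638e+09/175) = 69.71 dB.

70 dB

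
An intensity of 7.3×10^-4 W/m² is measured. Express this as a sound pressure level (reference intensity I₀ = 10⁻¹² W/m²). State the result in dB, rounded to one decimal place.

88.6 dB

L = 10·log₁₀(I/I₀) = 10·log₁₀(7.3×10^-4/10⁻¹²) = 10·log₁₀(7.3×10^8).
L = 10·(0.8633 + 8) = 88.63 dB.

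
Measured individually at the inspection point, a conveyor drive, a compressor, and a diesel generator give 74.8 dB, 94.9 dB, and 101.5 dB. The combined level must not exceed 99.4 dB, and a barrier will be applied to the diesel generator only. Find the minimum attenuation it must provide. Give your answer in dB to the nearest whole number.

4 dB

The untreated sources together contribute 10^(74.8/10) + 10^(94.9/10) = 3.120e+09, i.e. 94.94 dB.
To meet 99.4 dB overall, the treated diesel generator may contribute at most 10^(99.4/10) − 3.120e+09 = 5.589e+09, i.e. 97.47 dB.
Required insertion loss = 101.5 − 97.47 = 4.03 dB.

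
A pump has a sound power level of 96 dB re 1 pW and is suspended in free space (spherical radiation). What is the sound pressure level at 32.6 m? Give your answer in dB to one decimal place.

The power spreads over a sphere of area 4π·r², so L_p = L_w − 10·log₁₀(4π·r²).
4π·r² = 1.336e+04 m², 10·log₁₀ of that is 41.256 dB.
L_p = 96 − 41.256 = 54.74 dB.

54.7 dB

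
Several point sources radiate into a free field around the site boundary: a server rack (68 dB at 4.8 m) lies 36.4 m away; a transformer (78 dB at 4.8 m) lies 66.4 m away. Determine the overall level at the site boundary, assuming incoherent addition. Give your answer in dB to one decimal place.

First find each source's level at the receiver (point-source: −20·log₁₀(r/r_ref)), then combine on an intensity basis.
server rack: 68 − 20·log₁₀(36.4/4.8) = 68 − 17.60 = 50.40 dB.
transformer: 78 − 20·log₁₀(66.4/4.8) = 78 − 22.82 = 55.18 dB.
Σ 10^(L/10) = 4.394e+05 → L_total = 10·log₁₀(4.394e+05) = 56.43 dB.

56.4 dB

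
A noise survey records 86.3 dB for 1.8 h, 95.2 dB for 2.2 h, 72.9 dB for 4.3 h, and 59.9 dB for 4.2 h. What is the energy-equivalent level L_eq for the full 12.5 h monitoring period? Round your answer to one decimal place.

88.1 dB

The energy average is taken in the linear domain: L_eq = 10·log₁₀[(Σ tᵢ·10^(Lᵢ/10))/T], T = 12.5 h.
Σ tᵢ·10^(Lᵢ/10) = 1.8·10^(86.3/10) + 2.2·10^(95.2/10) + 4.3·10^(72.9/10) + 4.2·10^(59.9/10) = 8.141e+09.
L_eq = 10·log₁₀(8.141e+09/12.5) = 88.14 dB.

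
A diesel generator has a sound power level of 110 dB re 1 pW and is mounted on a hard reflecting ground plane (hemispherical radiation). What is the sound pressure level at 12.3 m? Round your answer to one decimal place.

Free-field hemispherical radiation: L_p = L_w − 10·log₁₀(2π·r²), r = 12.3 m.
2π·r² = 950.6 m², 10·log₁₀ of that is 29.780 dB.
L_p = 110 − 29.780 = 80.22 dB.

80.2 dB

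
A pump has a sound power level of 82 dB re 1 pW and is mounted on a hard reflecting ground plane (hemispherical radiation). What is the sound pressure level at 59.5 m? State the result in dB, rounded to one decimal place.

38.5 dB

Free-field hemispherical radiation: L_p = L_w − 10·log₁₀(2π·r²), r = 59.5 m.
2π·r² = 2.224e+04 m², 10·log₁₀ of that is 43.472 dB.
L_p = 82 − 43.472 = 38.53 dB.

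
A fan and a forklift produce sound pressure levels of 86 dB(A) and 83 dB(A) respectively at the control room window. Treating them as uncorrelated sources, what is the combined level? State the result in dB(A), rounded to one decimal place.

87.8 dB(A)

Incoherent sources combine by intensity addition: L_total = 10·log₁₀(Σ 10^(L_i/10)).
Σ 10^(L/10) = 10^(86/10) + 10^(83/10) = 5.976e+08.
L_total = 10·log₁₀(5.976e+08) = 87.76 dB(A).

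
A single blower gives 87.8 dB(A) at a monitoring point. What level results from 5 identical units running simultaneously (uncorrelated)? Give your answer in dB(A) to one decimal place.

L_total = L₁ + 10·log₁₀ N for N identical incoherent sources.
L_total = 87.8 + 10·log₁₀(5) = 87.8 + 6.990 = 94.79 dB(A).

94.8 dB(A)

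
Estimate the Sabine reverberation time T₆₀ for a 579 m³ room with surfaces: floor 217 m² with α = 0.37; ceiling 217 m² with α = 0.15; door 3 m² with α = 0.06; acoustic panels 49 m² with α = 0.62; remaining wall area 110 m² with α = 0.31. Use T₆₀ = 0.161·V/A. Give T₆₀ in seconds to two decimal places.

Summing Sᵢαᵢ: 217·0.37 + 217·0.15 + 3·0.06 + 49·0.62 + 110·0.31 = 177.50 m².
T₆₀ = 0.161 × 579 / 177.50 = 0.525 s.

0.53 s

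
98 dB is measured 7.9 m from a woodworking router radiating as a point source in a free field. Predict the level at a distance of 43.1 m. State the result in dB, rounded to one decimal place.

Point-source attenuation: ΔL = 20·log₁₀(r₂/r₁) = 20·log₁₀(43.1/7.9) = 14.737 dB.
L₂ = 98 − 20·log₁₀(43.1/7.9) = 98 − 14.737 = 83.26 dB.

83.3 dB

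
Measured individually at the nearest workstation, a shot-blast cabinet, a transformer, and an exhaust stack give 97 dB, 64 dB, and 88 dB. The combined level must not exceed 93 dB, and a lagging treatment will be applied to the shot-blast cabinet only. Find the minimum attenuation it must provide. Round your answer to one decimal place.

5.7 dB

Fixed contribution from the other sources: Σ 10^(L/10) = 10^(64/10) + 10^(88/10) = 6.335e+08 (88.02 dB).
The limit corresponds to 10^(93/10) = 1.995e+09; subtracting the fixed part leaves 1.362e+09 for the shot-blast cabinet, i.e. 91.34 dB.
Required insertion loss = 97 − 91.34 = 5.66 dB.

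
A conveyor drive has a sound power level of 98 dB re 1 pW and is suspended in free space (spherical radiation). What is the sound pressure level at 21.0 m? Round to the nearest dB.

Free-field spherical radiation: L_p = L_w − 10·log₁₀(4π·r²), r = 21.0 m.
4π·r² = 5542 m², 10·log₁₀ of that is 37.436 dB.
L_p = 98 − 37.436 = 60.56 dB.

61 dB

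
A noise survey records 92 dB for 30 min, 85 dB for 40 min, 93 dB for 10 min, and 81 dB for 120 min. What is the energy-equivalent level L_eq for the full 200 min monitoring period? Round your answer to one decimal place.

86.8 dB

L_eq = 10·log₁₀[(1/T)·Σ tᵢ·10^(Lᵢ/10)] with T = 200 min.
Σ tᵢ·10^(Lᵢ/10) = 30·10^(92/10) + 40·10^(85/10) + 10·10^(93/10) + 120·10^(81/10) = 9.526e+10.
L_eq = 10·log₁₀(9.526e+10/200) = 86.78 dB.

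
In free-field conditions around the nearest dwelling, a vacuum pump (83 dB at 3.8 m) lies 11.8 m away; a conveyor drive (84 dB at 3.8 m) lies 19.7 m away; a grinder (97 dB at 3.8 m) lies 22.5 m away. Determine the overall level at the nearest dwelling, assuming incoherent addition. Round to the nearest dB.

First find each source's level at the receiver (point-source: −20·log₁₀(r/r_ref)), then combine on an intensity basis.
vacuum pump: 83 − 20·log₁₀(11.8/3.8) = 83 − 9.84 = 73.16 dB.
conveyor drive: 84 − 20·log₁₀(19.7/3.8) = 84 − 14.29 = 69.71 dB.
grinder: 97 − 20·log₁₀(22.5/3.8) = 97 − 15.45 = 81.55 dB.
Σ 10^(L/10) = 1.730e+08 → L_total = 10·log₁₀(1.730e+08) = 82.38 dB.

82 dB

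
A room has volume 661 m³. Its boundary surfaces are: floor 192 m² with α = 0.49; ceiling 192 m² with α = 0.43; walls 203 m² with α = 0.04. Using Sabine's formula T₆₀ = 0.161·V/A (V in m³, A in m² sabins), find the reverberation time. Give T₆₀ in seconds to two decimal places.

0.58 s

A = Σ Sᵢαᵢ = 192·0.49 + 192·0.43 + 203·0.04 = 184.76 m².
T₆₀ = 0.161·V/A = 0.161·661/184.76 = 0.576 s.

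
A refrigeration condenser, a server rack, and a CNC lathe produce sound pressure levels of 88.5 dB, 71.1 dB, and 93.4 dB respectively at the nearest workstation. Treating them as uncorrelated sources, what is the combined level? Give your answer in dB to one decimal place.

Incoherent sources combine by intensity addition: L_total = 10·log₁₀(Σ 10^(L_i/10)).
Σ 10^(L/10) = 10^(88.5/10) + 10^(71.1/10) + 10^(93.4/10) = 2.909e+09.
L_total = 10·log₁₀(2.909e+09) = 94.64 dB.

94.6 dB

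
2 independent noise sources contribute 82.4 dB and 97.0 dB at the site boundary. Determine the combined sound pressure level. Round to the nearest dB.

Incoherent sources combine by intensity addition: L_total = 10·log₁₀(Σ 10^(L_i/10)).
Σ 10^(L/10) = 10^(82.4/10) + 10^(97.0/10) = 5.186e+09.
L_total = 10·log₁₀(5.186e+09) = 97.15 dB.

97 dB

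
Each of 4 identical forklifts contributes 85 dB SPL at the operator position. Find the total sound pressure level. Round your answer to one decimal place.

N identical incoherent sources raise the level by 10·log₁₀ N.
L_total = 85 + 10·log₁₀(4) = 85 + 6.021 = 91.02 dB SPL.

91.0 dB SPL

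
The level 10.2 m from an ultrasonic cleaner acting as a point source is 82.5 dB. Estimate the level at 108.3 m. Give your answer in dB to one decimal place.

For a point source, L₂ = L₁ − 20·log₁₀(r₂/r₁).
L₂ = 82.5 − 20·log₁₀(108.3/10.2) = 82.5 − 20.521 = 61.98 dB.

62.0 dB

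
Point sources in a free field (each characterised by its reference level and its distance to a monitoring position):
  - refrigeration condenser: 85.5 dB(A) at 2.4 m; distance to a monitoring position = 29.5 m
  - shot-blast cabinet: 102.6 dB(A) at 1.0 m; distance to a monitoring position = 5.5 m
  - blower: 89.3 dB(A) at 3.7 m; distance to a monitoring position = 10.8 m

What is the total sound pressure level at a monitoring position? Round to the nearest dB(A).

88 dB(A)

Apply inverse-square spreading to bring every level to the receiver, then sum 10^(L/10).
refrigeration condenser: 85.5 − 20·log₁₀(29.5/2.4) = 85.5 − 21.79 = 63.71 dB(A).
shot-blast cabinet: 102.6 − 20·log₁₀(5.5/1.0) = 102.6 − 14.81 = 87.79 dB(A).
blower: 89.3 − 20·log₁₀(10.8/3.7) = 89.3 − 9.30 = 80.00 dB(A).
Σ 10^(L/10) = 7.038e+08 → L_total = 10·log₁₀(7.038e+08) = 88.47 dB(A).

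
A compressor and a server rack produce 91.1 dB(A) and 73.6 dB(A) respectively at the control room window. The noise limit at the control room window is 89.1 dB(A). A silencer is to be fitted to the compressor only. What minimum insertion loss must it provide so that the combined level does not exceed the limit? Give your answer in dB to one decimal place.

Everything except the compressor sums to 10^(73.6/10) = 2.291e+07 in linear terms, 73.60 dB(A).
The limit corresponds to 10^(89.1/10) = 8.128e+08; subtracting the fixed part leaves 7.899e+08 for the compressor, i.e. 88.98 dB(A).
So the compressor must be reduced from 91.1 to 88.98 dB(A): IL = 2.12 dB.

2.1 dB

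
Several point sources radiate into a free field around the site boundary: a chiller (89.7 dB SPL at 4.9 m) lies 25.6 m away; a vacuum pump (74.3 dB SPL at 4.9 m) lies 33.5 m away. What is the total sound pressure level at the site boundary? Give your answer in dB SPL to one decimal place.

First find each source's level at the receiver (point-source: −20·log₁₀(r/r_ref)), then combine on an intensity basis.
chiller: 89.7 − 20·log₁₀(25.6/4.9) = 89.7 − 14.36 = 75.34 dB SPL.
vacuum pump: 74.3 − 20·log₁₀(33.5/4.9) = 74.3 − 16.70 = 57.60 dB SPL.
Σ 10^(L/10) = 3.477e+07 → L_total = 10·log₁₀(3.477e+07) = 75.41 dB SPL.

75.4 dB SPL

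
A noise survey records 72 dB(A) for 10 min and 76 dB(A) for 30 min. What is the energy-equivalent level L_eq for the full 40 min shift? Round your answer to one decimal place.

L_eq = 10·log₁₀[(1/T)·Σ tᵢ·10^(Lᵢ/10)] with T = 40 min.
Σ tᵢ·10^(Lᵢ/10) = 10·10^(72/10) + 30·10^(76/10) = 1.353e+09.
L_eq = 10·log₁₀(1.353e+09/40) = 75.29 dB(A).

75.3 dB(A)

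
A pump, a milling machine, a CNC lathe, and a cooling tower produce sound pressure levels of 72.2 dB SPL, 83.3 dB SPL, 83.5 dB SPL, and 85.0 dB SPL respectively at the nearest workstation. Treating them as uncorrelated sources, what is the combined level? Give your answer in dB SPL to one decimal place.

88.9 dB SPL

Incoherent sources combine by intensity addition: L_total = 10·log₁₀(Σ 10^(L_i/10)).
Σ 10^(L/10) = 10^(72.2/10) + 10^(83.3/10) + 10^(83.5/10) + 10^(85.0/10) = 7.705e+08.
L_total = 10·log₁₀(7.705e+08) = 88.87 dB SPL.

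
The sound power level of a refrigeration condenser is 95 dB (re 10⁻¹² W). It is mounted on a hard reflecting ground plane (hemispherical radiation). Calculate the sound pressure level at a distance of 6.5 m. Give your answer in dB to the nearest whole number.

The power spreads over a hemisphere of area 2π·r², so L_p = L_w − 10·log₁₀(2π·r²).
2π·r² = 265.5 m², 10·log₁₀ of that is 24.240 dB.
L_p = 95 − 24.240 = 70.76 dB.

71 dB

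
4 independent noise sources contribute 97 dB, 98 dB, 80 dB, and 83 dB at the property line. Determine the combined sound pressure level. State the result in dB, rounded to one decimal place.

Incoherent sources combine by intensity addition: L_total = 10·log₁₀(Σ 10^(L_i/10)).
Σ 10^(L/10) = 10^(97/10) + 10^(98/10) + 10^(80/10) + 10^(83/10) = 1.162e+10.
L_total = 10·log₁₀(1.162e+10) = 100.65 dB.

100.7 dB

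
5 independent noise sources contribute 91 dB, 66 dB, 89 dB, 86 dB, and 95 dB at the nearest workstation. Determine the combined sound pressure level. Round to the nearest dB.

97 dB

For uncorrelated sources the intensities add, so convert each level to linear form, sum, and take 10·log₁₀ of the total.
Σ 10^(L/10) = 10^(91/10) + 10^(66/10) + 10^(89/10) + 10^(86/10) + 10^(95/10) = 5.618e+09.
L_total = 10·log₁₀(5.618e+09) = 97.50 dB.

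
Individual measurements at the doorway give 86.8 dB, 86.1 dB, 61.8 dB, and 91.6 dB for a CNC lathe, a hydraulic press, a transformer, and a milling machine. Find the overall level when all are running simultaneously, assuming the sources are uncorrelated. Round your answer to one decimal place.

Incoherent sources combine by intensity addition: L_total = 10·log₁₀(Σ 10^(L_i/10)).
Σ 10^(L/10) = 10^(86.8/10) + 10^(86.1/10) + 10^(61.8/10) + 10^(91.6/10) = 2.333e+09.
L_total = 10·log₁₀(2.333e+09) = 93.68 dB.

93.7 dB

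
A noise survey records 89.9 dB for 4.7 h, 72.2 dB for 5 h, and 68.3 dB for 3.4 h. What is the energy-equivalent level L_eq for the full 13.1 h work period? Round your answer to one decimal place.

L_eq = 10·log₁₀[(1/T)·Σ tᵢ·10^(Lᵢ/10)] with T = 13.1 h.
Σ tᵢ·10^(Lᵢ/10) = 4.7·10^(89.9/10) + 5·10^(72.2/10) + 3.4·10^(68.3/10) = 4.699e+09.
L_eq = 10·log₁₀(4.699e+09/13.1) = 85.55 dB.

85.5 dB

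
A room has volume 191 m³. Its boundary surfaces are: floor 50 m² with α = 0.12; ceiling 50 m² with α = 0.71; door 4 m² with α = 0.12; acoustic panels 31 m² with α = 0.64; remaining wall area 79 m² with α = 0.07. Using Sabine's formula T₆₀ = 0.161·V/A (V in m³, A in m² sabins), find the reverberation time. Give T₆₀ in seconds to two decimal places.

0.46 s

Summing Sᵢαᵢ: 50·0.12 + 50·0.71 + 4·0.12 + 31·0.64 + 79·0.07 = 67.35 m².
T₆₀ = 0.161 × 191 / 67.35 = 0.457 s.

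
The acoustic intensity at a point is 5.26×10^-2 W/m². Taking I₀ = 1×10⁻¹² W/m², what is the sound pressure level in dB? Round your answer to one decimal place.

107.2 dB

Dividing by I₀ shifts the exponent by 12: I/I₀ = 5.26×10^10.
L = 10·(0.7210 + 10) = 107.21 dB.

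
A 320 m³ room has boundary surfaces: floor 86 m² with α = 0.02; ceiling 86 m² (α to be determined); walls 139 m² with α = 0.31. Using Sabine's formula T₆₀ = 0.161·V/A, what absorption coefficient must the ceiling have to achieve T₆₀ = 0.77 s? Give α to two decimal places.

Required total absorption A = 0.161·320/0.77 = 66.91 m².
Absorption from the other surfaces = 86·0.02 + 139·0.31 = 44.81 m², so the ceiling must supply 22.10 m² over 86 m².
α = 22.10/86 = 0.257.

0.26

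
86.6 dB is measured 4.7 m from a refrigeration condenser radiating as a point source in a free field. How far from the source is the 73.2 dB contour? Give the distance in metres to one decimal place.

22.0 m

Point-source spreading drops the level by 20·log₁₀(r₂/r₁); inverting, r₂/r₁ = 10^(ΔL/20).
r₂ = 4.7·10^((86.6−73.2)/20) = 4.7·10^(13.4/20) = 21.98 m.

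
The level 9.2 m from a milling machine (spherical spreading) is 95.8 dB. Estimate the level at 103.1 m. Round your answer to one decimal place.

Spherical spreading from a point source gives a 20·log₁₀(r₂/r₁) drop.
L₂ = 95.8 − 20·log₁₀(103.1/9.2) = 95.8 − 20.989 = 74.81 dB.

74.8 dB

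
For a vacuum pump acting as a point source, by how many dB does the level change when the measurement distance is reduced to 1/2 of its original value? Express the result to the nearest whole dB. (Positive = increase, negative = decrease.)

+6 dB

Point-source spreading: ΔL = −20·log₁₀(r₂/r₁).
ΔL = −20·log₁₀(0.5) = +6.02 dB.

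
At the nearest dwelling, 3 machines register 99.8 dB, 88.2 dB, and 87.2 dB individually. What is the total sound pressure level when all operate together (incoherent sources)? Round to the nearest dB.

100 dB

For uncorrelated sources the intensities add, so convert each level to linear form, sum, and take 10·log₁₀ of the total.
Σ 10^(L/10) = 10^(99.8/10) + 10^(88.2/10) + 10^(87.2/10) = 1.074e+10.
L_total = 10·log₁₀(1.074e+10) = 100.31 dB.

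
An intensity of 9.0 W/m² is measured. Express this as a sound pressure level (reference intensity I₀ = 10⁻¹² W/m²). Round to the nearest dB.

L = 10·log₁₀(I/I₀) = 10·log₁₀(9.0/10⁻¹²) = 10·log₁₀(9.0×10^12).
L = 10·(0.9542 + 12) = 129.54 dB.

130 dB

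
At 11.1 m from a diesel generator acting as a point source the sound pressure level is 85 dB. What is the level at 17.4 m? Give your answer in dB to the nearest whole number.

For a point source, L₂ = L₁ − 20·log₁₀(r₂/r₁).
L₂ = 85 − 20·log₁₀(17.4/11.1) = 85 − 3.905 = 81.10 dB.

81 dB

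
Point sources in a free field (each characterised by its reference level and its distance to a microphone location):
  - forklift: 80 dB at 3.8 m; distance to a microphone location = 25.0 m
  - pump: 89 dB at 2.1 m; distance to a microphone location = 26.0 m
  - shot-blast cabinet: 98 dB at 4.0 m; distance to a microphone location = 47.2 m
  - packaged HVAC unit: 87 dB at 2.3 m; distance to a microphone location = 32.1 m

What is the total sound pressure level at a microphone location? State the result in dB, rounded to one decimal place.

77.4 dB

Apply inverse-square spreading to bring every level to the receiver, then sum 10^(L/10).
forklift: 80 − 20·log₁₀(25.0/3.8) = 80 − 16.36 = 63.64 dB.
pump: 89 − 20·log₁₀(26.0/2.1) = 89 − 21.86 = 67.14 dB.
shot-blast cabinet: 98 − 20·log₁₀(47.2/4.0) = 98 − 21.44 = 76.56 dB.
packaged HVAC unit: 87 − 20·log₁₀(32.1/2.3) = 87 − 22.90 = 64.10 dB.
Σ 10^(L/10) = 5.538e+07 → L_total = 10·log₁₀(5.538e+07) = 77.43 dB.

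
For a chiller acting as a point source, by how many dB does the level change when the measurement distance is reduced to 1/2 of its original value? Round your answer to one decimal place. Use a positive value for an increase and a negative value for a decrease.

+6.0 dB

Point-source spreading: ΔL = −20·log₁₀(r₂/r₁).
ΔL = −20·log₁₀(0.5) = +6.02 dB.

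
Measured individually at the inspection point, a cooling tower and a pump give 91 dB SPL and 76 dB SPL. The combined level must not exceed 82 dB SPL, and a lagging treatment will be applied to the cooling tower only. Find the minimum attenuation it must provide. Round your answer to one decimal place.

10.3 dB

Fixed contribution from the other source: Σ 10^(L/10) = 10^(76/10) = 3.981e+07 (76.00 dB SPL).
To meet 82 dB SPL overall, the treated cooling tower may contribute at most 10^(82/10) − 3.981e+07 = 1.187e+08, i.e. 80.74 dB SPL.
Required insertion loss = 91 − 80.74 = 10.26 dB.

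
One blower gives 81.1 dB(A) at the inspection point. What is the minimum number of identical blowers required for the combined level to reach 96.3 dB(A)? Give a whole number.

34

Need L₁ + 10·log₁₀ N ≥ 96.3, i.e. log₁₀ N ≥ 1.52.
N ≥ 10^(15.2/10) = 33.113, so N = 34.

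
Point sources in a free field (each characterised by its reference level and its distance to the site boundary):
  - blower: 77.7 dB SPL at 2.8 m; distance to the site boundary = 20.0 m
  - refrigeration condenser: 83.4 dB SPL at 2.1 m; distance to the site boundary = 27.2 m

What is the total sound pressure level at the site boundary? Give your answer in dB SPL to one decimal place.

Propagate each source to the receiver with L = L_ref − 20·log₁₀(r/r_ref), then add intensities.
blower: 77.7 − 20·log₁₀(20.0/2.8) = 77.7 − 17.08 = 60.62 dB SPL.
refrigeration condenser: 83.4 − 20·log₁₀(27.2/2.1) = 83.4 − 22.25 = 61.15 dB SPL.
Σ 10^(L/10) = 2.458e+06 → L_total = 10·log₁₀(2.458e+06) = 63.91 dB SPL.

63.9 dB SPL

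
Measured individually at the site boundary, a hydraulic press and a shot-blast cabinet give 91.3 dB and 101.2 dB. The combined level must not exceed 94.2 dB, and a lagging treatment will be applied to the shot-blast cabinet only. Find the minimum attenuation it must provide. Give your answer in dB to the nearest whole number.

Everything except the shot-blast cabinet sums to 10^(91.3/10) = 1.349e+09 in linear terms, 91.30 dB.
The limit corresponds to 10^(94.2/10) = 2.630e+09; subtracting the fixed part leaves 1.281e+09 for the shot-blast cabinet, i.e. 91.08 dB.
Required insertion loss = 101.2 − 91.08 = 10.12 dB.

10 dB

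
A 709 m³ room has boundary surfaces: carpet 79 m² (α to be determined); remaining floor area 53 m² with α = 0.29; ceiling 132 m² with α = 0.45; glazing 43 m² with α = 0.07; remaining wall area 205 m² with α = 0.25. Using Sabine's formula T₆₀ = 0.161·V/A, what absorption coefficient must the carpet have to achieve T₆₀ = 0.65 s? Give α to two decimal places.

A = 0.161·V/T₆₀ = 0.161·709/0.65 = 175.61 m² sabins.
Absorption from the other surfaces = 53·0.29 + 132·0.45 + 43·0.07 + 205·0.25 = 129.03 m², so the carpet must supply 46.58 m² over 79 m².
α = 46.58/79 = 0.590.

0.59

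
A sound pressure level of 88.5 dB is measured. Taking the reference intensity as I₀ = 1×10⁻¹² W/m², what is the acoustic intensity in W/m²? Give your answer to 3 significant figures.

I/I₀ = 10^(88.5/10) = 7.079e+08, so I = 7.079e+08 × 10⁻¹² W/m².

0.000708 W/m²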